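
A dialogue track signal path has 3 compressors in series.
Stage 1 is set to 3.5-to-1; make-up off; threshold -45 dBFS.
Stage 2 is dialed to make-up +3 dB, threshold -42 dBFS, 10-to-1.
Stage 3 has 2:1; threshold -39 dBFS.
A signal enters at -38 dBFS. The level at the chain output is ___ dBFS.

-40 dBFS

Stage 1: overshoot 7 dB → 7/3.5 = 2 dB → -43 dBFS.
Stage 2: -43 dBFS ≤ -42 dBFS, so stage 2 doesn't engage; make-up brings it to -40 dBFS.
Stage 3: -40 dBFS ≤ -39 dBFS, so stage 3 doesn't engage; output -40 dBFS.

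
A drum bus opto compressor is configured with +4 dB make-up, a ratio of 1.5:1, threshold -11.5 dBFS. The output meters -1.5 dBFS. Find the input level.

-2.5 dBFS

Stripping the +4 dB make-up gives -5.5 dBFS at the gain stage.
That's 6 dB above the -11.5 dBFS threshold.
Undo the ratio: input overshoot = 6 × 1.5 = 9 dB, giving input = -2.5 dBFS.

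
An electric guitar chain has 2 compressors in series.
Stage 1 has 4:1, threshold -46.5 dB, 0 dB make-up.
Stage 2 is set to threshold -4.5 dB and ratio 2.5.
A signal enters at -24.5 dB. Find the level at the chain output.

-41 dB

Stage 1: -24.5 dB is 22 dB over -46.5 dB; at 4:1 that becomes 5.5 dB over, giving -41 dB.
Stage 2: -41 dB is at or below the -4.5 dB threshold — no compression; output -41 dB.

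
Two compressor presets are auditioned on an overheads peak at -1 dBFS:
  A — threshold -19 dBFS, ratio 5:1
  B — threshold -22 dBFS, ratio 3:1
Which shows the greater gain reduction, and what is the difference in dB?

A, by 0.4 dB

A: GR = 18 − 18/5 = 14.4 dB.
B: GR = 21 − 21/3 = 14 dB.
Difference: 0.4 dB in favour of A.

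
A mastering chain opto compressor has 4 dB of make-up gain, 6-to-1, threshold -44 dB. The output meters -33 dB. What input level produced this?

Remove make-up: -33 − 4 = -37 dB.
That's 7 dB above the -44 dB threshold.
Before 6:1 compression the overshoot was 7 × 6 = 42 dB, so input = -44 + 42 = -2 dB.

-2 dB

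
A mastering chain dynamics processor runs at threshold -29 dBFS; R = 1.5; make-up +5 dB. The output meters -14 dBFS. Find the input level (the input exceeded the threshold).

-14 dBFS

Stripping the +5 dB make-up gives -19 dBFS at the gain stage.
The compressed level sits -19 − (-29) = 10 dB over threshold.
Undo the ratio: input overshoot = 10 × 1.5 = 15 dB, giving input = -14 dBFS.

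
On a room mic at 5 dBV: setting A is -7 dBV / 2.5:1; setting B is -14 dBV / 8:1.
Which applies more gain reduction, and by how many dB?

A: overshoot 12 dB → output overshoot 4.8 dB → GR 7.2 dB.
B: overshoot 19 dB → output overshoot 2.375 dB → GR 16.625 dB.
B reduces 9.425 dB more.

B, by 9.425 dB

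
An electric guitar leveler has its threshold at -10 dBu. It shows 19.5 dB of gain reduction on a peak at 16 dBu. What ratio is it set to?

4:1

Input overshoot = 16 − (-10) = 26 dB.
Output overshoot = 26 − 19.5 = 6.5 dB.
Ratio = input overshoot / output overshoot = 26 / 6.5 = 4.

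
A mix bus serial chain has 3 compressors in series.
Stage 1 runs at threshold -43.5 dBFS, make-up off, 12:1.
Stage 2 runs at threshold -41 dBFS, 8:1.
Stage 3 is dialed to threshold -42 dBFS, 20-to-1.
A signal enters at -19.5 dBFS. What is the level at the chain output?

-41.975 dBFS

Stage 1: overshoot 24 dB → 24/12 = 2 dB → -41.5 dBFS.
Stage 2: below threshold (-41.5 ≤ -41); passes unchanged; output -41.5 dBFS.
Stage 3: 0.5 dB above -42 dBFS, reduced 20:1 to 0.025 dB above → -41.975 dBFS.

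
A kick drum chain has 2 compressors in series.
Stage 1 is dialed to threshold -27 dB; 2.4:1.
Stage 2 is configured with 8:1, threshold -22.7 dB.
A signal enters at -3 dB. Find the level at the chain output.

-21.9875 dB

Stage 1: overshoot 24 dB → 24/2.4 = 10 dB → -17 dB.
Stage 2: overshoot 5.7 dB → 5.7/8 = 0.7125 dB → -21.9875 dB.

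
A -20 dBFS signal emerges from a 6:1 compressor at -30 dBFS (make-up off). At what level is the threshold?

Gain reduction = -20 − (-30) = 10 dB; output overshoot = GR / (R − 1) = 10 / 5 = 2 dB.
Threshold = output − output overshoot = -30 − 2 = -32 dBFS.

-32 dBFS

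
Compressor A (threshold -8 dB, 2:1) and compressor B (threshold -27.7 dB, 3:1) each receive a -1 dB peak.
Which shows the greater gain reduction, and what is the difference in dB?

B, by 14.3 dB

A: GR = 7 − 7/2 = 3.5 dB.
B: GR = 26.7 − 26.7/3 = 17.8 dB.
B applies 14.3 dB more gain reduction.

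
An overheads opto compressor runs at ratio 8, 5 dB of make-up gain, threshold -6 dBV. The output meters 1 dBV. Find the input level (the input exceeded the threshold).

Before make-up, the level was 1 − 5 = -4 dBV.
Post-compression overshoot = -4 − (-6) = 2 dB.
Before 8:1 compression the overshoot was 2 × 8 = 16 dB, so input = -6 + 16 = 10 dBV.

10 dBV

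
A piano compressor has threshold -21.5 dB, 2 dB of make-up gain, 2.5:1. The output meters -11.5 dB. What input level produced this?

-1.5 dB

Stripping the +2 dB make-up gives -13.5 dB at the gain stage.
The compressed level sits -13.5 − (-21.5) = 8 dB over threshold.
Input overshoot = R × output overshoot = 20 dB → input = -21.5 + 20 = -1.5 dB.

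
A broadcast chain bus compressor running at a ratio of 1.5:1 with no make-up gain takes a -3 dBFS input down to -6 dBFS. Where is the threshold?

Input is 9 dB above T (since output overshoot × R = input overshoot: (-6 − T)·1.5 = -3 − T gives T = -12 dBFS).
Check: -12 + (-3 − (-12))/1.5 = -12 + 6 = -6 dBFS. ✓

-12 dBFS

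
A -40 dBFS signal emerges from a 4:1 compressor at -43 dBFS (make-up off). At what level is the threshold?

Gain reduction = -40 − (-43) = 3 dB; output overshoot = GR / (R − 1) = 3 / 3 = 1 dB.
Threshold = output − output overshoot = -43 − 1 = -44 dBFS.

-44 dBFS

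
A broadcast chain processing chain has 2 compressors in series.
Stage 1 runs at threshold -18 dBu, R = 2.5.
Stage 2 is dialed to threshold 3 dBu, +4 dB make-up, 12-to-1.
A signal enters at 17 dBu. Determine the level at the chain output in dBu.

Stage 1: 35 dB above -18 dBu, reduced 2.5:1 to 14 dB above → -4 dBu.
Stage 2: -4 dBu ≤ 3 dBu, so stage 2 doesn't engage; make-up brings it to 0 dBu.

0 dBu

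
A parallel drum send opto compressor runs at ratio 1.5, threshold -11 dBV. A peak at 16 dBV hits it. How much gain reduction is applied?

9 dB

Overshoot = 16 − (-11) = 27 dB.
At 1.5:1, output sits 27/1.5 = 18 dB above threshold.
GR = overshoot in − overshoot out = 27 − 18 = 9 dB.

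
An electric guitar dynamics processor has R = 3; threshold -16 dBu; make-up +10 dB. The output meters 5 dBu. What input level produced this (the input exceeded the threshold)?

Stripping the +10 dB make-up gives -5 dBu at the gain stage.
That's 11 dB above the -16 dBu threshold.
Input overshoot = R × output overshoot = 33 dB → input = -16 + 33 = 17 dBu.

17 dBu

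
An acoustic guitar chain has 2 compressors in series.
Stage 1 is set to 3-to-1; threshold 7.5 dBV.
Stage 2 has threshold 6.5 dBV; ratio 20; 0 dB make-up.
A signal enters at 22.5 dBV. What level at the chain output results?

Stage 1: 15 dB above 7.5 dBV, reduced 3:1 to 5 dB above → 12.5 dBV.
Stage 2: 12.5 dBV is 6 dB over 6.5 dBV; at 20:1 that becomes 0.3 dB over, giving 6.8 dBV.

6.8 dBV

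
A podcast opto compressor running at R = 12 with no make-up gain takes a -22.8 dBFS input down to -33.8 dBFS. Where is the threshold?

Input is 12 dB above T (since output overshoot × R = input overshoot: (-33.8 − T)·12 = -22.8 − T gives T = -34.8 dBFS).
Check: -34.8 + (-22.8 − (-34.8))/12 = -34.8 + 1 = -33.8 dBFS. ✓

-34.8 dBFS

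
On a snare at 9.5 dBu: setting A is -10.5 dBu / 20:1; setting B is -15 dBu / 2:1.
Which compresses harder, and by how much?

A, by 6.75 dB

A: GR = 20 − 20/20 = 19 dB.
B: GR = 24.5 − 24.5/2 = 12.25 dB.
A reduces 6.75 dB more.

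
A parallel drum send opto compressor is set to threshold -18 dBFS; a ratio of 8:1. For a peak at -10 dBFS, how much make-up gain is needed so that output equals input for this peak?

7 dB

Without make-up, output = threshold + overshoot/8 = -18 + 1 = -17 dBFS.
Gap to target: 7 dB.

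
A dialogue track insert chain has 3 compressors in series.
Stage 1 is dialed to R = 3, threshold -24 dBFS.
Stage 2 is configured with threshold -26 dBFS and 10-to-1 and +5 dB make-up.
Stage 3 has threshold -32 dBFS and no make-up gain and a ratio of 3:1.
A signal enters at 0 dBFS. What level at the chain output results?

Stage 1: overshoot 24 dB → 24/3 = 8 dB → -16 dBFS.
Stage 2: 10 dB above -26 dBFS, reduced 10:1 to 1 dB above → -25 dBFS; +5 dB make-up → -20 dBFS.
Stage 3: overshoot 12 dB → 12/3 = 4 dB → -28 dBFS.

-28 dBFS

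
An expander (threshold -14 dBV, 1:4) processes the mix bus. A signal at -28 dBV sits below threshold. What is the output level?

The input is 14 dB below the -14 dBV threshold.
A 1:4 expander multiplies undershoot by 4: 14 × 4 = 56 dB below threshold.
Output = -14 − 56 = -70 dBV.

-70 dBV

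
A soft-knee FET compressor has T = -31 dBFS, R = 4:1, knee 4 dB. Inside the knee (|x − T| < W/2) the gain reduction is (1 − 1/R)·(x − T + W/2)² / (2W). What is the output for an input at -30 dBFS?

-30.84375 dBFS

x − T + W/2 = -30 − (-31) + 2 = 3.
GR = (1 − 1/4) × 3² / 8 = 0.75 × 9 / 8 = 0.84375 dB.
Output = -30 − 0.84375 = -30.84375 dBFS.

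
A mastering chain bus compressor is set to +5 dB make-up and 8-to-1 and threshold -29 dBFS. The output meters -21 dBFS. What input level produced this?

-5 dBFS

Before make-up, the level was -21 − 5 = -26 dBFS.
Post-compression overshoot = -26 − (-29) = 3 dB.
Before 8:1 compression the overshoot was 3 × 8 = 24 dB, so input = -29 + 24 = -5 dBFS.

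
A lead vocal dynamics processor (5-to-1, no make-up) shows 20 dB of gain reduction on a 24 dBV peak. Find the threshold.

Let T be the threshold. Output overshoot = (input overshoot)/R, so 4 − T = (24 − T)/5.
5·(4 − T) = 24 − T → 4·T = 20 − 24 = -4.
T = -4/4 = -1 dBV.

-1 dBV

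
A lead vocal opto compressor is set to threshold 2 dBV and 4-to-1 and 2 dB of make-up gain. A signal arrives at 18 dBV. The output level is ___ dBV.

8 dBV

Overshoot: 18 − 2 = 16 dB.
4:1 compression reduces that to 16/4 = 4 dB over.
So the level is 2 + 4 = 6 dBV; make-up adds 2 dB, giving 8 dBV.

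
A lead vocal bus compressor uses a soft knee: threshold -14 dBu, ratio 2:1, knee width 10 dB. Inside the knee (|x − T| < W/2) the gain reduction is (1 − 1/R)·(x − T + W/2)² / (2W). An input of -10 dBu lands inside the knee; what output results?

x − T + W/2 = -10 − (-14) + 5 = 9.
GR = (1 − 1/2) × 9² / 20 = 0.5 × 81 / 20 = 2.025 dB.
Output = -10 − 2.025 = -12.025 dBu.

-12.025 dBu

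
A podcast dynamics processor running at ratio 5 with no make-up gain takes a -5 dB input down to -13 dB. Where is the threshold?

-15 dB

Let T be the threshold. Output overshoot = (input overshoot)/R, so -13 − T = (-5 − T)/5.
5·(-13 − T) = -5 − T → 4·T = -65 − (-5) = -60.
T = -60/4 = -15 dB.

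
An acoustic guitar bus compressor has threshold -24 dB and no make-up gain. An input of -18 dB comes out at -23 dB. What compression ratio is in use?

6:1

Input overshoot = -18 − (-24) = 6 dB; output overshoot = -23 − (-24) = 1 dB.
Ratio = 6 / 1 = 6.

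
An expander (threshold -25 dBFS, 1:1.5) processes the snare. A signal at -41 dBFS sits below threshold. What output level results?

Undershoot = (-25) − (-41) = 16 dB.
At 1:1.5, that expands to 24 dB under threshold.
Output = -25 − 24 = -49 dBFS.

-49 dBFS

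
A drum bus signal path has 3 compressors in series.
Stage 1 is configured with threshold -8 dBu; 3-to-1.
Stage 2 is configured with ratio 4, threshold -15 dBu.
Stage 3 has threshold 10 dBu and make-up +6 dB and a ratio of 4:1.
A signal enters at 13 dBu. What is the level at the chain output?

-5.5 dBu

Stage 1: 21 dB above -8 dBu, reduced 3:1 to 7 dB above → -1 dBu.
Stage 2: 14 dB above -15 dBu, reduced 4:1 to 3.5 dB above → -11.5 dBu.
Stage 3: below threshold (-11.5 ≤ 10); passes unchanged; make-up brings it to -5.5 dBu.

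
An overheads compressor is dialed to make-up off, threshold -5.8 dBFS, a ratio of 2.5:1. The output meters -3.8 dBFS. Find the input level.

The compressed level sits -3.8 − (-5.8) = 2 dB over threshold.
Before 2.5:1 compression the overshoot was 2 × 2.5 = 5 dB, so input = -5.8 + 5 = -0.8 dBFS.

-0.8 dBFS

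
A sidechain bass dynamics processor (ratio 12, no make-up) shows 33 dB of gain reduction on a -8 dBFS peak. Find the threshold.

-44 dBFS

Gain reduction = -8 − (-41) = 33 dB; output overshoot = GR / (R − 1) = 33 / 11 = 3 dB.
Threshold = output − output overshoot = -41 − 3 = -44 dBFS.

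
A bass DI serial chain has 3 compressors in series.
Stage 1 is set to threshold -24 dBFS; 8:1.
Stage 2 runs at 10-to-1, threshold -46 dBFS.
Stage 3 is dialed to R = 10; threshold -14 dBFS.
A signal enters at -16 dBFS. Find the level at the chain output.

-43.7 dBFS

Stage 1: 8 dB above -24 dBFS, reduced 8:1 to 1 dB above → -23 dBFS.
Stage 2: 23 dB above -46 dBFS, reduced 10:1 to 2.3 dB above → -43.7 dBFS.
Stage 3: -43.7 dBFS is at or below the -14 dBFS threshold — no compression; output -43.7 dBFS.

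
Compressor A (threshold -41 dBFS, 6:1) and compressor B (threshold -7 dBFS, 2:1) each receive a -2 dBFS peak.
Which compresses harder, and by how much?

A: GR = 39 − 39/6 = 32.5 dB.
B: GR = 5 − 5/2 = 2.5 dB.
A reduces 30 dB more.

A, by 30 dB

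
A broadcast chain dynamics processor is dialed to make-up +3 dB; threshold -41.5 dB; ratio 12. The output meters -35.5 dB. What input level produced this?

Stripping the +3 dB make-up gives -38.5 dB at the gain stage.
The compressed level sits -38.5 − (-41.5) = 3 dB over threshold.
Undo the ratio: input overshoot = 3 × 12 = 36 dB, giving input = -5.5 dB.

-5.5 dB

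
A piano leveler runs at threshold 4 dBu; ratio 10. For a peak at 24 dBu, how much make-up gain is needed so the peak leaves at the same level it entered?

Overshoot 20 dB → 20/10 = 2 dB after compression, so the compressed level is 4 + 2 = 6 dBu.
Make-up = target − compressed = 24 − 6 = 18 dB.

18 dB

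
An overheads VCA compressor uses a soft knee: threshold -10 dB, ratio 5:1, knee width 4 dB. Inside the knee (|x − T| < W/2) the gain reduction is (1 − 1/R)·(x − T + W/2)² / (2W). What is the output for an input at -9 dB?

-9.9 dB

x − T + W/2 = -9 − (-10) + 2 = 3.
GR = (1 − 1/5) × 3² / 8 = 0.8 × 9 / 8 = 0.9 dB.
Output = -9 − 0.9 = -9.9 dB.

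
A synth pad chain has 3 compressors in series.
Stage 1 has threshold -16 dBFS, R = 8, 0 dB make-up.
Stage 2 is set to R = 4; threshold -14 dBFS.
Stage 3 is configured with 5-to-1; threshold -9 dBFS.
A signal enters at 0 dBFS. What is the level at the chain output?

Stage 1: 16 dB above -16 dBFS, reduced 8:1 to 2 dB above → -14 dBFS.
Stage 2: -14 dBFS ≤ -14 dBFS, so stage 2 doesn't engage; output -14 dBFS.
Stage 3: -14 dBFS is at or below the -9 dBFS threshold — no compression; output -14 dBFS.

-14 dBFS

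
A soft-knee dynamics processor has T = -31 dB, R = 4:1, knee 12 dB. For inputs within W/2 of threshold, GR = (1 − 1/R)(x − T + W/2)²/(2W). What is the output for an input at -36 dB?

x − T + W/2 = -36 − (-31) + 6 = 1.
GR = (1 − 1/4) × 1² / 24 = 0.75 × 1 / 24 = 0.03125 dB.
Output = -36 − 0.03125 = -36.03125 dB.

-36.03125 dB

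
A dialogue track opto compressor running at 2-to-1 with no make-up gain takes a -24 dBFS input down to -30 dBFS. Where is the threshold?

Input is 12 dB above T (since output overshoot × R = input overshoot: (-30 − T)·2 = -24 − T gives T = -36 dBFS).
Check: -36 + (-24 − (-36))/2 = -36 + 6 = -30 dBFS. ✓

-36 dBFS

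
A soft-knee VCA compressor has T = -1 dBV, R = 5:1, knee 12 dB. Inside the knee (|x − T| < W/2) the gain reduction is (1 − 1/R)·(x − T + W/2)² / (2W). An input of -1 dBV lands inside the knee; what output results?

-2.2 dBV

x − T + W/2 = -1 − (-1) + 6 = 6.
GR = (1 − 1/5) × 6² / 24 = 0.8 × 36 / 24 = 1.2 dB.
Output = -1 − 1.2 = -2.2 dBV.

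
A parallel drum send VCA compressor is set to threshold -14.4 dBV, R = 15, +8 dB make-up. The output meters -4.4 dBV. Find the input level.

15.6 dBV

Remove make-up: -4.4 − 8 = -12.4 dBV.
That's 2 dB above the -14.4 dBV threshold.
Undo the ratio: input overshoot = 2 × 15 = 30 dB, giving input = 15.6 dBV.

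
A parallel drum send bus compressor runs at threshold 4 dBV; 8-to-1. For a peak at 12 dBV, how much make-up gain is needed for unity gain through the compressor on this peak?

Overshoot 8 dB → 8/8 = 1 dB after compression, so the compressed level is 4 + 1 = 5 dBV.
Make-up = target − compressed = 12 − 5 = 7 dB.

7 dB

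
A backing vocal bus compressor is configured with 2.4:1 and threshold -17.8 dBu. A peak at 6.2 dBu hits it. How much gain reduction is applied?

Overshoot = 6.2 − (-17.8) = 24 dB.
At 2.4:1, output sits 24/2.4 = 10 dB above threshold.
So the signal is attenuated by 24 − 10 = 14 dB.

14 dB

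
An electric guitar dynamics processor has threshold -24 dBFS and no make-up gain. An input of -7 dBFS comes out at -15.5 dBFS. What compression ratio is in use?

Input overshoot = -7 − (-24) = 17 dB; output overshoot = -15.5 − (-24) = 8.5 dB.
Ratio = 17 / 8.5 = 2.

2:1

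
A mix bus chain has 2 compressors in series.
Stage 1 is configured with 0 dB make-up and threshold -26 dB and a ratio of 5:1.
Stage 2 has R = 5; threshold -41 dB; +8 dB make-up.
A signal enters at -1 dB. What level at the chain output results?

-29 dB

Stage 1: -1 dB is 25 dB over -26 dB; at 5:1 that becomes 5 dB over, giving -21 dB.
Stage 2: -21 dB is 20 dB over -41 dB; at 5:1 that becomes 4 dB over, giving -37 dB; +8 dB make-up → -29 dB.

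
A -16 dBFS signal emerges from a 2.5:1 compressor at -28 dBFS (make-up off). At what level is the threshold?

Let T be the threshold. Output overshoot = (input overshoot)/R, so -28 − T = (-16 − T)/2.5.
2.5·(-28 − T) = -16 − T → 1.5·T = -70 − (-16) = -54.
T = -54/1.5 = -36 dBFS.

-36 dBFS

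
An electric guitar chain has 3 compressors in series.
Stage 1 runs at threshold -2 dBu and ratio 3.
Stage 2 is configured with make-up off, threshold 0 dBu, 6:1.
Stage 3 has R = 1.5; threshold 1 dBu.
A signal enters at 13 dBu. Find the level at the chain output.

Stage 1: 15 dB above -2 dBu, reduced 3:1 to 5 dB above → 3 dBu.
Stage 2: 3 dB above 0 dBu, reduced 6:1 to 0.5 dB above → 0.5 dBu.
Stage 3: 0.5 dBu is at or below the 1 dBu threshold — no compression; output 0.5 dBu.

0.5 dBu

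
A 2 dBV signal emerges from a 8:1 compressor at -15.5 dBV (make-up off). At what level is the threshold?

-18 dBV

Input is 20 dB above T (since output overshoot × R = input overshoot: (-15.5 − T)·8 = 2 − T gives T = -18 dBV).
Check: -18 + (2 − (-18))/8 = -18 + 2.5 = -15.5 dBV. ✓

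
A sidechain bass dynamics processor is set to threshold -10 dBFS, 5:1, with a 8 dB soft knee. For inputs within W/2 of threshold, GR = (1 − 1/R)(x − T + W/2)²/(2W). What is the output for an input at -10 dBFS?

-10.8 dBFS

x − T + W/2 = -10 − (-10) + 4 = 4.
GR = (1 − 1/5) × 4² / 16 = 0.8 × 16 / 16 = 0.8 dB.
Output = -10 − 0.8 = -10.8 dBFS.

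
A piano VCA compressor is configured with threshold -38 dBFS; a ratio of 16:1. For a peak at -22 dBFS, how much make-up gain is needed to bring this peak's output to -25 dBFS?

Without make-up, output = threshold + overshoot/16 = -38 + 1 = -37 dBFS.
Gap to target: 12 dB.

12 dB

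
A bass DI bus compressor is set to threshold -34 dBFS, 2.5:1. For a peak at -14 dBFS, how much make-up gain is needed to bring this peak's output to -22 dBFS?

Without make-up, output = threshold + overshoot/2.5 = -34 + 8 = -26 dBFS.
Gap to target: 4 dB.

4 dB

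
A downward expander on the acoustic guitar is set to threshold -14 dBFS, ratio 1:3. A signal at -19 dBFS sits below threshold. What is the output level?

The input is 5 dB below the -14 dBFS threshold.
A 1:3 expander multiplies undershoot by 3: 5 × 3 = 15 dB below threshold.
Output = -14 − 15 = -29 dBFS.

-29 dBFS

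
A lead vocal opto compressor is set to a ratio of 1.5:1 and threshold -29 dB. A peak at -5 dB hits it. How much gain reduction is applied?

-5 dB exceeds the threshold by 24 dB.
A 1.5:1 ratio leaves 16 dB of that excess.
Gain reduction = 24 − 16 = 8 dB.

8 dB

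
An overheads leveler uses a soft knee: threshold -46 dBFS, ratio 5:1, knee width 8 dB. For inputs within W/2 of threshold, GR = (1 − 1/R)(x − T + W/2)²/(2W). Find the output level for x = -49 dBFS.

-49.05 dBFS

x − T + W/2 = -49 − (-46) + 4 = 1.
GR = (1 − 1/5) × 1² / 16 = 0.8 × 1 / 16 = 0.05 dB.
Output = -49 − 0.05 = -49.05 dBFS.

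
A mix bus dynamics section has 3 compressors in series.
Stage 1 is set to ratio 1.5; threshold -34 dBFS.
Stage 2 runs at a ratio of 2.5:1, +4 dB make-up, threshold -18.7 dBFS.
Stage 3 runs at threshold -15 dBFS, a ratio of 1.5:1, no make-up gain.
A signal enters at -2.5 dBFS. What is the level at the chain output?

Stage 1: 31.5 dB above -34 dBFS, reduced 1.5:1 to 21 dB above → -13 dBFS.
Stage 2: 5.7 dB above -18.7 dBFS, reduced 2.5:1 to 2.28 dB above → -16.42 dBFS; +4 dB make-up → -12.42 dBFS.
Stage 3: 2.58 dB above -15 dBFS, reduced 1.5:1 to 1.72 dB above → -13.28 dBFS.

-13.28 dBFS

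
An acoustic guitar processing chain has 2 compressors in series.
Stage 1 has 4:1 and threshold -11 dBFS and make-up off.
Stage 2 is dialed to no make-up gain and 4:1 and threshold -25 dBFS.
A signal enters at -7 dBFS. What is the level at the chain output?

Stage 1: 4 dB above -11 dBFS, reduced 4:1 to 1 dB above → -10 dBFS.
Stage 2: overshoot 15 dB → 15/4 = 3.75 dB → -21.25 dBFS.

-21.25 dBFS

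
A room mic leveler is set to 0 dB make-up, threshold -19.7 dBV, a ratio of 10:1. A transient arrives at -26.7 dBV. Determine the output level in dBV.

-26.7 dBV

-26.7 dBV is 7 dB below the -19.7 dBV threshold, so no gain reduction is applied.
Output = input = -26.7 dBV.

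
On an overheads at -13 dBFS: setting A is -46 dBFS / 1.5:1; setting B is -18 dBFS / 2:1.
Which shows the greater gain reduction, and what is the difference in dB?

A, by 8.5 dB

A: GR = 33 − 33/1.5 = 11 dB.
B: GR = 5 − 5/2 = 2.5 dB.
Difference: 8.5 dB in favour of A.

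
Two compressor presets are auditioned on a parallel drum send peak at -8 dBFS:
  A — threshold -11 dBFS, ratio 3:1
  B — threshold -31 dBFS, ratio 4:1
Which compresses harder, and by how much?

A: GR = 3 − 3/3 = 2 dB.
B: GR = 23 − 23/4 = 17.25 dB.
B applies 15.25 dB more gain reduction.

B, by 15.25 dB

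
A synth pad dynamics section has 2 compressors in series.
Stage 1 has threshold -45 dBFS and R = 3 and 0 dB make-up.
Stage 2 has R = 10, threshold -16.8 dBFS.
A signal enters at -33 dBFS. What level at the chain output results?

Stage 1: 12 dB above -45 dBFS, reduced 3:1 to 4 dB above → -41 dBFS.
Stage 2: below threshold (-41 ≤ -16.8); passes unchanged; output -41 dBFS.

-41 dBFS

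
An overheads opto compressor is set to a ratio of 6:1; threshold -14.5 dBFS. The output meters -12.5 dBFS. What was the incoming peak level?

-2.5 dBFS

Post-compression overshoot = -12.5 − (-14.5) = 2 dB.
Input overshoot = R × output overshoot = 12 dB → input = -14.5 + 12 = -2.5 dBFS.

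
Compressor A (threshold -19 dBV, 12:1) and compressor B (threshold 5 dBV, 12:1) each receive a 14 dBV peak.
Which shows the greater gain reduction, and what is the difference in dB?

A, by 22 dB

A: GR = 33 − 33/12 = 30.25 dB.
B: GR = 9 − 9/12 = 8.25 dB.
A applies 22 dB more gain reduction.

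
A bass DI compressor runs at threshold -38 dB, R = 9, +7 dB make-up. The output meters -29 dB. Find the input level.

-20 dB

Before make-up, the level was -29 − 7 = -36 dB.
That's 2 dB above the -38 dB threshold.
Undo the ratio: input overshoot = 2 × 9 = 18 dB, giving input = -20 dB.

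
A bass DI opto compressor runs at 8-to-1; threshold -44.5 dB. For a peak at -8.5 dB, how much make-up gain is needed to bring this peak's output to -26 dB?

Overshoot 36 dB → 36/8 = 4.5 dB after compression, so the compressed level is -44.5 + 4.5 = -40 dB.
Make-up = target − compressed = -26 − (-40) = 14 dB.

14 dB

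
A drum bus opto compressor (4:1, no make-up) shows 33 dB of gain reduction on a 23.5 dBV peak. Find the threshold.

-20.5 dBV

Let T be the threshold. Output overshoot = (input overshoot)/R, so -9.5 − T = (23.5 − T)/4.
4·(-9.5 − T) = 23.5 − T → 3·T = -38 − 23.5 = -61.5.
T = -61.5/3 = -20.5 dBV.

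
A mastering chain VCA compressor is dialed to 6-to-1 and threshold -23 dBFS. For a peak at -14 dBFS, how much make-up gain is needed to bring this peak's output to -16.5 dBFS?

Without make-up, output = threshold + overshoot/6 = -23 + 1.5 = -21.5 dBFS.
Gap to target: 5 dB.

5 dB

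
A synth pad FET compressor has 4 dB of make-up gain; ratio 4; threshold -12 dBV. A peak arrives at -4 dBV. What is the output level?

-6 dBV

The input is 8 dB above the -12 dBV threshold.
The 8 dB excess becomes 2 dB after 4:1 reduction.
So the level is -12 + 2 = -10 dBV; make-up adds 4 dB, giving -6 dBV.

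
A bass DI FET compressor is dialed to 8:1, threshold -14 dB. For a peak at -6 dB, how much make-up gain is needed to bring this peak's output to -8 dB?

The peak compresses to -14 + 8/8 = -13 dB.
To reach -8 dB requires -8 − (-13) = 5 dB of make-up.

5 dB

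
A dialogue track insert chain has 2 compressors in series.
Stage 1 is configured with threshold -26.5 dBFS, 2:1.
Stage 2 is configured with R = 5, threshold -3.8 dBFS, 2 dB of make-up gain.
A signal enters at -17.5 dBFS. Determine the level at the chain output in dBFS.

-20 dBFS

Stage 1: overshoot 9 dB → 9/2 = 4.5 dB → -22 dBFS.
Stage 2: -22 dBFS is at or below the -3.8 dBFS threshold — no compression; make-up brings it to -20 dBFS.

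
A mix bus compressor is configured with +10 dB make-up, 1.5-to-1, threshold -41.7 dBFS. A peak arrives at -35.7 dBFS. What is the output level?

-35.7 dBFS sits 6 dB over threshold.
At 1.5:1 the overshoot is divided by 1.5, leaving 4 dB above threshold.
Output = -41.7 + 4 = -37.7 dBFS; make-up adds 10 dB, giving -27.7 dBFS.

-27.7 dBFS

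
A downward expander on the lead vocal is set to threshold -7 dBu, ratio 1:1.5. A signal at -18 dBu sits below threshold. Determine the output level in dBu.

Below threshold, a 1:1.5 expander applies gain = (1.5−1)×(T − x) of attenuation.
(1.5−1) × 11 = 5.5 dB, so output = -18 − 5.5 = -23.5 dBu.

-23.5 dBu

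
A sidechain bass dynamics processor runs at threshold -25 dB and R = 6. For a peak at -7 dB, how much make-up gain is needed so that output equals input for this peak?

15 dB

The peak compresses to -25 + 18/6 = -22 dB.
To reach -7 dB requires -7 − (-22) = 15 dB of make-up.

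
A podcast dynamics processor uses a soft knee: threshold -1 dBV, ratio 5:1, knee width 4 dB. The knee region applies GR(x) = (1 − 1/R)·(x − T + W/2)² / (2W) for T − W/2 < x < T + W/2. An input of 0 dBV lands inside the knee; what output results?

-0.9 dBV

x − T + W/2 = 0 − (-1) + 2 = 3.
GR = (1 − 1/5) × 3² / 8 = 0.8 × 9 / 8 = 0.9 dB.
Output = 0 − 0.9 = -0.9 dBV.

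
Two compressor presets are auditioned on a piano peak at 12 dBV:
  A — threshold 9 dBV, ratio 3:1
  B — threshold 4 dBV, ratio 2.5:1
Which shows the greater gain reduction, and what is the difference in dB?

B, by 2.8 dB

A: GR = 3 − 3/3 = 2 dB.
B: GR = 8 − 8/2.5 = 4.8 dB.
B reduces 2.8 dB more.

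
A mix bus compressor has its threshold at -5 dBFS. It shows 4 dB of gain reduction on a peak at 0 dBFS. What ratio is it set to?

Input overshoot = 0 − (-5) = 5 dB.
Output overshoot = 5 − 4 = 1 dB.
Ratio = input overshoot / output overshoot = 5 / 1 = 5.

5:1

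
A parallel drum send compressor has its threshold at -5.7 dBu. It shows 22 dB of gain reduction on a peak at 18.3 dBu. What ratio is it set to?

12:1

Input overshoot = 18.3 − (-5.7) = 24 dB.
Output overshoot = 24 − 22 = 2 dB.
Ratio = input overshoot / output overshoot = 24 / 2 = 12.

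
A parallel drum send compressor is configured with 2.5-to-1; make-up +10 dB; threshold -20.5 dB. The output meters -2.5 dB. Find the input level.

Before make-up, the level was -2.5 − 10 = -12.5 dB.
Post-compression overshoot = -12.5 − (-20.5) = 8 dB.
Input overshoot = R × output overshoot = 20 dB → input = -20.5 + 20 = -0.5 dB.

-0.5 dB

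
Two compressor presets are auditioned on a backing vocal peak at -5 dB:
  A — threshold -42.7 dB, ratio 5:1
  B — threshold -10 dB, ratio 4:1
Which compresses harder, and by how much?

A: GR = 37.7 − 37.7/5 = 30.16 dB.
B: GR = 5 − 5/4 = 3.75 dB.
A reduces 26.41 dB more.

A, by 26.41 dB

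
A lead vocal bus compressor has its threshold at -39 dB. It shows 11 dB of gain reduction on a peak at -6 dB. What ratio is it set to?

1.5:1

Input overshoot = -6 − (-39) = 33 dB.
Output overshoot = 33 − 11 = 22 dB.
Ratio = input overshoot / output overshoot = 33 / 22 = 1.5.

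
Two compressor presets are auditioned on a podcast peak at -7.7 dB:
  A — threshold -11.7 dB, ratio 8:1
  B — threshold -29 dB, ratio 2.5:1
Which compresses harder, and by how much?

B, by 9.28 dB

A: 4 dB over, compressed to 0.5 dB over, so 3.5 dB of GR.
B: 21.3 dB over, compressed to 8.52 dB over, so 12.78 dB of GR.
B applies 9.28 dB more gain reduction.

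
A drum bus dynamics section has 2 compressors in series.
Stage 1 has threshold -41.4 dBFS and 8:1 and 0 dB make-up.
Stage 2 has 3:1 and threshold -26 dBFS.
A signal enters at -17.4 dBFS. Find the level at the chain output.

Stage 1: overshoot 24 dB → 24/8 = 3 dB → -38.4 dBFS.
Stage 2: -38.4 dBFS is at or below the -26 dBFS threshold — no compression; output -38.4 dBFS.

-38.4 dBFS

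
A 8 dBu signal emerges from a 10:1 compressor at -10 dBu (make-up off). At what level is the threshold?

Input is 20 dB above T (since output overshoot × R = input overshoot: (-10 − T)·10 = 8 − T gives T = -12 dBu).
Check: -12 + (8 − (-12))/10 = -12 + 2 = -10 dBu. ✓

-12 dBu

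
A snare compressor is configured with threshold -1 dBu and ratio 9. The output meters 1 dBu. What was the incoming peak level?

17 dBu

The compressed level sits 1 − (-1) = 2 dB over threshold.
Before 9:1 compression the overshoot was 2 × 9 = 18 dB, so input = -1 + 18 = 17 dBu.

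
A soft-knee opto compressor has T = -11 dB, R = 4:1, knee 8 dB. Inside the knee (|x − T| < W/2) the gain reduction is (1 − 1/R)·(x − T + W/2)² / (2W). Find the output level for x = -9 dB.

x − T + W/2 = -9 − (-11) + 4 = 6.
GR = (1 − 1/4) × 6² / 16 = 0.75 × 36 / 16 = 1.6875 dB.
Output = -9 − 1.6875 = -10.6875 dB.

-10.6875 dB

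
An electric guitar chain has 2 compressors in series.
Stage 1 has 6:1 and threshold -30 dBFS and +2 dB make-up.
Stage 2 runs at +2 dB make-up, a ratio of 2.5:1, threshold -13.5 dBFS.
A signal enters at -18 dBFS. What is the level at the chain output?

-24 dBFS

Stage 1: -18 dBFS is 12 dB over -30 dBFS; at 6:1 that becomes 2 dB over, giving -28 dBFS; +2 dB make-up → -26 dBFS.
Stage 2: below threshold (-26 ≤ -13.5); passes unchanged; make-up brings it to -24 dBFS.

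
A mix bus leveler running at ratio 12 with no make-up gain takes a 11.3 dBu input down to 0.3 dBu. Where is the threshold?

Let T be the threshold. Output overshoot = (input overshoot)/R, so 0.3 − T = (11.3 − T)/12.
12·(0.3 − T) = 11.3 − T → 11·T = 3.6 − 11.3 = -7.7.
T = -7.7/11 = -0.7 dBu.

-0.7 dBu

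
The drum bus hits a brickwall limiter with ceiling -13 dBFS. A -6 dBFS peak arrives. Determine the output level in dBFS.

At ∞:1, everything above -13 dBFS is held at the ceiling.

-13 dBFS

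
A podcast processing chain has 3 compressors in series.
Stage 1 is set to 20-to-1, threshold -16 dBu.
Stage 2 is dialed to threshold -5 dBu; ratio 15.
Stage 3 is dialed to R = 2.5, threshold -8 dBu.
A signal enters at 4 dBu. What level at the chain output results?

Stage 1: overshoot 20 dB → 20/20 = 1 dB → -15 dBu.
Stage 2: -15 dBu is at or below the -5 dBu threshold — no compression; output -15 dBu.
Stage 3: -15 dBu ≤ -8 dBu, so stage 3 doesn't engage; output -15 dBu.

-15 dBu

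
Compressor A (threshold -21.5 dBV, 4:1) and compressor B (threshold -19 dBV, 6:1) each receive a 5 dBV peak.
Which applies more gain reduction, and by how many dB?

B, by 0.125 dB

A: GR = 26.5 − 26.5/4 = 19.875 dB.
B: GR = 24 − 24/6 = 20 dB.
Difference: 0.125 dB in favour of B.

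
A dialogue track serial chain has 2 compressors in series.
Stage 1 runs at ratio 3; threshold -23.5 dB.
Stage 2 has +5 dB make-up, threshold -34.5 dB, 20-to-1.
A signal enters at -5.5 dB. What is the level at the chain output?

-28.65 dB

Stage 1: -5.5 dB is 18 dB over -23.5 dB; at 3:1 that becomes 6 dB over, giving -17.5 dB.
Stage 2: -17.5 dB is 17 dB over -34.5 dB; at 20:1 that becomes 0.85 dB over, giving -33.65 dB; +5 dB make-up → -28.65 dB.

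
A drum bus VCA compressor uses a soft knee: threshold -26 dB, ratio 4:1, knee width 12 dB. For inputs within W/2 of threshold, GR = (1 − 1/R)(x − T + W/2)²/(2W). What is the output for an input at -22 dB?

-25.125 dB

x − T + W/2 = -22 − (-26) + 6 = 10.
GR = (1 − 1/4) × 10² / 24 = 0.75 × 100 / 24 = 3.125 dB.
Output = -22 − 3.125 = -25.125 dB.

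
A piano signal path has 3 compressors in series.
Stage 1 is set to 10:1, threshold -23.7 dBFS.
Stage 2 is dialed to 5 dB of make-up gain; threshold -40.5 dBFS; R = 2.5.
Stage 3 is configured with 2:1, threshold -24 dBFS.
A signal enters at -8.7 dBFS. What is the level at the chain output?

-28.18 dBFS

Stage 1: -8.7 dBFS is 15 dB over -23.7 dBFS; at 10:1 that becomes 1.5 dB over, giving -22.2 dBFS.
Stage 2: overshoot 18.3 dB → 18.3/2.5 = 7.32 dB → -33.18 dBFS; +5 dB make-up → -28.18 dBFS.
Stage 3: -28.18 dBFS is at or below the -24 dBFS threshold — no compression; output -28.18 dBFS.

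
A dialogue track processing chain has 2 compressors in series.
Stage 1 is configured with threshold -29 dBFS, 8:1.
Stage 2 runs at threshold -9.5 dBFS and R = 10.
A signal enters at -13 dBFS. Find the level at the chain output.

Stage 1: 16 dB above -29 dBFS, reduced 8:1 to 2 dB above → -27 dBFS.
Stage 2: -27 dBFS is at or below the -9.5 dBFS threshold — no compression; output -27 dBFS.

-27 dBFS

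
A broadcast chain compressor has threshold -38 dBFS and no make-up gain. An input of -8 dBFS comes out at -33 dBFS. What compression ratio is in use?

Input overshoot = -8 − (-38) = 30 dB; output overshoot = -33 − (-38) = 5 dB.
Ratio = 30 / 5 = 6.

6:1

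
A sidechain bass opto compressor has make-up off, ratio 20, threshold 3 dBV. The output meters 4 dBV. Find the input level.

The compressed level sits 4 − 3 = 1 dB over threshold.
Undo the ratio: input overshoot = 1 × 20 = 20 dB, giving input = 23 dBV.

23 dBV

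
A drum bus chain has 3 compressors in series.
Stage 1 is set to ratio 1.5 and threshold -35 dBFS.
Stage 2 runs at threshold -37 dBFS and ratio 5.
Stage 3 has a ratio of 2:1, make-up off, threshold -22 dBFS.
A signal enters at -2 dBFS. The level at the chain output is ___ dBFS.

Stage 1: 33 dB above -35 dBFS, reduced 1.5:1 to 22 dB above → -13 dBFS.
Stage 2: -13 dBFS is 24 dB over -37 dBFS; at 5:1 that becomes 4.8 dB over, giving -32.2 dBFS.
Stage 3: -32.2 dBFS ≤ -22 dBFS, so stage 3 doesn't engage; output -32.2 dBFS.

-32.2 dBFS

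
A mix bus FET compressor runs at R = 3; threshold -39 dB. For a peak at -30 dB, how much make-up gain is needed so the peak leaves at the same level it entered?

The peak compresses to -39 + 9/3 = -36 dB.
To reach -30 dB requires -30 − (-36) = 6 dB of make-up.

6 dB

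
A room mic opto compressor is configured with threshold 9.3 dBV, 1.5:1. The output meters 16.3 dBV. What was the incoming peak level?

Post-compression overshoot = 16.3 − 9.3 = 7 dB.
Input overshoot = R × output overshoot = 10.5 dB → input = 9.3 + 10.5 = 19.8 dBV.

19.8 dBV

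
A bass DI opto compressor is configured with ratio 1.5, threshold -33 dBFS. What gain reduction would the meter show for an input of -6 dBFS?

Overshoot = -6 − (-33) = 27 dB.
A 1.5:1 ratio leaves 18 dB of that excess.
Gain reduction = 27 − 18 = 9 dB.

9 dB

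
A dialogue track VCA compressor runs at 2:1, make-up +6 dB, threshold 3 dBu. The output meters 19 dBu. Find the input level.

23 dBu

Before make-up, the level was 19 − 6 = 13 dBu.
The compressed level sits 13 − 3 = 10 dB over threshold.
Undo the ratio: input overshoot = 10 × 2 = 20 dB, giving input = 23 dBu.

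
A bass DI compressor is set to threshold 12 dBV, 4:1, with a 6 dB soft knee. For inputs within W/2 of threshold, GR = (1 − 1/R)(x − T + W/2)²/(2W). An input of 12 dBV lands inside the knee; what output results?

x − T + W/2 = 12 − 12 + 3 = 3.
GR = (1 − 1/4) × 3² / 12 = 0.75 × 9 / 12 = 0.5625 dB.
Output = 12 − 0.5625 = 11.4375 dBV.

11.4375 dBV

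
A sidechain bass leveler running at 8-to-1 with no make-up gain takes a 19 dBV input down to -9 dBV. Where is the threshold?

Gain reduction = 19 − (-9) = 28 dB; output overshoot = GR / (R − 1) = 28 / 7 = 4 dB.
Threshold = output − output overshoot = -9 − 4 = -13 dBV.

-13 dBV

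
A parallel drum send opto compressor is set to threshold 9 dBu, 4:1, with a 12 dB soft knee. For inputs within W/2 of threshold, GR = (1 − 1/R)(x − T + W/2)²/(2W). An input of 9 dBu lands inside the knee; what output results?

7.875 dBu

x − T + W/2 = 9 − 9 + 6 = 6.
GR = (1 − 1/4) × 6² / 24 = 0.75 × 36 / 24 = 1.125 dB.
Output = 9 − 1.125 = 7.875 dBu.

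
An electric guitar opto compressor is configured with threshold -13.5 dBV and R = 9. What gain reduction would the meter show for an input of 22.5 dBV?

The signal is 36 dB above threshold.
After 9:1 compression the overshoot becomes 36/9 = 4 dB.
So the signal is attenuated by 36 − 4 = 32 dB.

32 dB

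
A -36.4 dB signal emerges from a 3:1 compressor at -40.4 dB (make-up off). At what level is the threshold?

Gain reduction = -36.4 − (-40.4) = 4 dB; output overshoot = GR / (R − 1) = 4 / 2 = 2 dB.
Threshold = output − output overshoot = -40.4 − 2 = -42.4 dB.

-42.4 dB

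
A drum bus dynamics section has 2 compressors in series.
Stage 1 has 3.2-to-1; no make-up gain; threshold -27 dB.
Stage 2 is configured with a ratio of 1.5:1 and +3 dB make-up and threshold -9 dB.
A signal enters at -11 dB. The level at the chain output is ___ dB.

Stage 1: 16 dB above -27 dB, reduced 3.2:1 to 5 dB above → -22 dB.
Stage 2: -22 dB is at or below the -9 dB threshold — no compression; make-up brings it to -19 dB.

-19 dB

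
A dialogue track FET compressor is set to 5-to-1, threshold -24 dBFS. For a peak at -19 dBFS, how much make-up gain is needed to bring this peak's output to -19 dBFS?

Without make-up, output = threshold + overshoot/5 = -24 + 1 = -23 dBFS.
Gap to target: 4 dB.

4 dB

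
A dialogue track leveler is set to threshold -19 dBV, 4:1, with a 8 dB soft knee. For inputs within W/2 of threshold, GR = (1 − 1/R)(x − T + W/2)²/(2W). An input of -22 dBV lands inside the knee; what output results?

-22.046875 dBV

x − T + W/2 = -22 − (-19) + 4 = 1.
GR = (1 − 1/4) × 1² / 16 = 0.75 × 1 / 16 = 0.046875 dB.
Output = -22 − 0.046875 = -22.046875 dBV.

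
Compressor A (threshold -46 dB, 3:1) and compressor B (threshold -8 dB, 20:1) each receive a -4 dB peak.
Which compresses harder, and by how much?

A, by 24.2 dB

A: 42 dB over, compressed to 14 dB over, so 28 dB of GR.
B: 4 dB over, compressed to 0.2 dB over, so 3.8 dB of GR.
A applies 24.2 dB more gain reduction.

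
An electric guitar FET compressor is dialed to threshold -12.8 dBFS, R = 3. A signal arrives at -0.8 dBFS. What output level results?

-8.8 dBFS

-0.8 dBFS sits 12 dB over threshold.
At 3:1 the overshoot is divided by 3, leaving 4 dB above threshold.
Output = -12.8 + 4 = -8.8 dBFS.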